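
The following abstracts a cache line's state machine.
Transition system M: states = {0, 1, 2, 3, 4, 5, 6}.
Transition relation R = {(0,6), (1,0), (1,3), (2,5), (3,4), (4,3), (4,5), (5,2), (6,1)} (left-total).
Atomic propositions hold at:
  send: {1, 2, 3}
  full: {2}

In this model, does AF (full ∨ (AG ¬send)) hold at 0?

Sat(¬send) = {0, 4, 5, 6}
AG ¬send: greatest fixpoint, start Z0 = {0, 4, 5, 6}, keep only states in Sat with every successor in Z. Z1 = {0}; Z2 = ∅; fixed.
Sat(AG ¬send) = ∅
Sat(full ∨ (AG ¬send)) = {2}
AF (full ∨ (AG ¬send)): least fixpoint, start Z0 = {2}, add states with every successor in Z. Z1 = {2, 5}; fixed.
Sat(AF (full ∨ (AG ¬send))) = {2, 5}
0 ∉ Sat(AF (full ∨ (AG ¬send))) = {2, 5}, so the formula does not hold at 0.

No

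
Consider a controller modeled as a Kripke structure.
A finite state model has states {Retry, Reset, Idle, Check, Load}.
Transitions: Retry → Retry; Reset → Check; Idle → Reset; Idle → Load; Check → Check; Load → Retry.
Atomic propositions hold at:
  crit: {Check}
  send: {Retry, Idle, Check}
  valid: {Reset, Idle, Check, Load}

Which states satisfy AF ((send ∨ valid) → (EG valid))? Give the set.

{Reset, Idle, Check}

Sat(send ∨ valid) = {Retry, Reset, Idle, Check, Load}
EG valid: greatest fixpoint, start Z0 = {Reset, Idle, Check, Load}, keep only states in Sat with some successor in Z. Z1 = {Reset, Idle, Check}; fixed.
Sat(EG valid) = {Reset, Idle, Check}
Sat((send ∨ valid) → (EG valid)) = {Reset, Idle, Check}
AF ((send ∨ valid) → (EG valid)): least fixpoint, start Z0 = {Reset, Idle, Check}, add states with every successor in Z. Already a fixed point.
Sat(AF ((send ∨ valid) → (EG valid))) = {Reset, Idle, Check}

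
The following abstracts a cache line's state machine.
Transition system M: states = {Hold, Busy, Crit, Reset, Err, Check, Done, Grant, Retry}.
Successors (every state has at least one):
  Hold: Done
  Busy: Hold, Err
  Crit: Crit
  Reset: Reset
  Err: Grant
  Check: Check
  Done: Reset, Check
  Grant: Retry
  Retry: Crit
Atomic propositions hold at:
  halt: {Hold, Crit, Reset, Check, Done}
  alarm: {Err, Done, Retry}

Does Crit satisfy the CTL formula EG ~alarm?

Sat(~alarm) = {Hold, Busy, Crit, Reset, Check, Grant}
EG ~alarm: greatest fixpoint, start Z0 = {Hold, Busy, Crit, Reset, Check, Grant}, keep only states in Sat with some successor in Z. Z1 = {Busy, Crit, Reset, Check}; Z2 = {Crit, Reset, Check}; fixed.
Sat(EG ~alarm) = {Crit, Reset, Check}
Crit ∈ Sat(EG ~alarm) = {Crit, Reset, Check}, so the formula holds at Crit.

Yes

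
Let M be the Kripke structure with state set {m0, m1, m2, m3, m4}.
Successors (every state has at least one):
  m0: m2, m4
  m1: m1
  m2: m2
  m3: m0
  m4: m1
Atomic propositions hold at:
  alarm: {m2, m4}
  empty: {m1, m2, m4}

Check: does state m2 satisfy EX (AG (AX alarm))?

Sat(AX alarm) = {s : every successor in {m2, m4}} = {m0, m2}
AG (AX alarm): greatest fixpoint, start Z0 = {m0, m2}, keep only states in Sat with every successor in Z. Z1 = {m2}; fixed.
Sat(AG (AX alarm)) = {m2}
Sat(EX (AG (AX alarm))) = {s : some successor in {m2}} = {m0, m2}
m2 ∈ Sat(EX (AG (AX alarm))) = {m0, m2}, so the formula holds at m2.

Yes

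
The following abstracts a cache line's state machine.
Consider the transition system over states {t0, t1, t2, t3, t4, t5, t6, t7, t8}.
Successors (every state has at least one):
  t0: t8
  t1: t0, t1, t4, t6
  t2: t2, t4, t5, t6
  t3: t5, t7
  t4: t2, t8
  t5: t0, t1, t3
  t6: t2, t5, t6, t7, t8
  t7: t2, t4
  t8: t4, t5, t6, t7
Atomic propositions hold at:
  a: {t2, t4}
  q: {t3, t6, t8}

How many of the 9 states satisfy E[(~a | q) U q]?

6

Sat(~a) = {t0, t1, t3, t5, t6, t7, t8}
Sat(~a | q) = {t0, t1, t3, t5, t6, t7, t8}
E[(~a | q) U q]: least fixpoint, start Z0 = Sat(q) = {t3, t6, t8}, add states in Sat(~a | q) with some successor in Z. Z1 = {t0, t1, t3, t5, t6, t8}; fixed.
Sat(E[(~a | q) U q]) = {t0, t1, t3, t5, t6, t8}
|Sat(E[(~a | q) U q])| = |{t0, t1, t3, t5, t6, t8}| = 6.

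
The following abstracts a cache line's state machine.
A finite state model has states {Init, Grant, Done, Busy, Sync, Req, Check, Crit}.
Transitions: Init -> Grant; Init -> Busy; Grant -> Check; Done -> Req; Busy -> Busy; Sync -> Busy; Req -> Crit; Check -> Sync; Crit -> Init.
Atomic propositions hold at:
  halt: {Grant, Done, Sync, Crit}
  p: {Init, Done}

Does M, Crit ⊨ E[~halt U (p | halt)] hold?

Sat(~halt) = {Init, Busy, Req, Check}
Sat(p | halt) = {Init, Grant, Done, Sync, Crit}
E[~halt U (p | halt)]: least fixpoint, start Z0 = Sat((p | halt)) = {Init, Grant, Done, Sync, Crit}, add states in Sat(~halt) with some successor in Z. Z1 = {Init, Grant, Done, Sync, Req, Check, Crit}; fixed.
Sat(E[~halt U (p | halt)]) = {Init, Grant, Done, Sync, Req, Check, Crit}
Crit ∈ Sat(E[~halt U (p | halt)]) = {Init, Grant, Done, Sync, Req, Check, Crit}, so the formula holds at Crit.

Yes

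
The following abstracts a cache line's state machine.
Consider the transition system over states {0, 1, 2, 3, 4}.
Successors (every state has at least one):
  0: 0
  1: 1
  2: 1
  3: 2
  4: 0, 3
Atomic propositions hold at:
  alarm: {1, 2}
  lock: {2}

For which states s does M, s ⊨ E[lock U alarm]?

E[lock U alarm]: least fixpoint, start Z0 = Sat(alarm) = {1, 2}, add states in Sat(lock) with some successor in Z. Already a fixed point.
Sat(E[lock U alarm]) = {1, 2}

{1, 2}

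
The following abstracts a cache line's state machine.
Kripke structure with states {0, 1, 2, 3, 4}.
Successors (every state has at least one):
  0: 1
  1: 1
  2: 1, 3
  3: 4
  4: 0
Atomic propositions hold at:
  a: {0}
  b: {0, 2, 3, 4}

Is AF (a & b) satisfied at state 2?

Sat(a & b) = {0}
AF (a & b): least fixpoint, start Z0 = {0}, add states with every successor in Z. Z1 = {0, 4}; Z2 = {0, 3, 4}; fixed.
Sat(AF (a & b)) = {0, 3, 4}
2 ∉ Sat(AF (a & b)) = {0, 3, 4}, so the formula does not hold at 2.

No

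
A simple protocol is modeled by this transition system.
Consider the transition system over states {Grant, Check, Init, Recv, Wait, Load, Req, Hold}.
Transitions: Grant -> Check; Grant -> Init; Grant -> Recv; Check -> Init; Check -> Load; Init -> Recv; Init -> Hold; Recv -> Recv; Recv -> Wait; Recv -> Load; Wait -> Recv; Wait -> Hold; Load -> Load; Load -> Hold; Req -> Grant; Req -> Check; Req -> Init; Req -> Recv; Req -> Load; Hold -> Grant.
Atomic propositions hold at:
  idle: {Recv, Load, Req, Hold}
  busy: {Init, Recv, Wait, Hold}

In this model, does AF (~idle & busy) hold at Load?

No

Sat(~idle) = {Grant, Check, Init, Wait}
Sat(~idle & busy) = {Init, Wait}
AF (~idle & busy): least fixpoint, start Z0 = {Init, Wait}, add states with every successor in Z. Already a fixed point.
Sat(AF (~idle & busy)) = {Init, Wait}
Load ∉ Sat(AF (~idle & busy)) = {Init, Wait}, so the formula does not hold at Load.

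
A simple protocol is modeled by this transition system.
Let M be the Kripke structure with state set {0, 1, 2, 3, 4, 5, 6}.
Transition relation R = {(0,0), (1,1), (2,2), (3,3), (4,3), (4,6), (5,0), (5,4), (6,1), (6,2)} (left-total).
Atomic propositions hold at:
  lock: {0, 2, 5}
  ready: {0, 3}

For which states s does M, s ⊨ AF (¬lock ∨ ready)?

Sat(¬lock) = {1, 3, 4, 6}
Sat(¬lock ∨ ready) = {0, 1, 3, 4, 6}
AF (¬lock ∨ ready): least fixpoint, start Z0 = {0, 1, 3, 4, 6}, add states with every successor in Z. Z1 = {0, 1, 3, 4, 5, 6}; fixed.
Sat(AF (¬lock ∨ ready)) = {0, 1, 3, 4, 5, 6}

{0, 1, 3, 4, 5, 6}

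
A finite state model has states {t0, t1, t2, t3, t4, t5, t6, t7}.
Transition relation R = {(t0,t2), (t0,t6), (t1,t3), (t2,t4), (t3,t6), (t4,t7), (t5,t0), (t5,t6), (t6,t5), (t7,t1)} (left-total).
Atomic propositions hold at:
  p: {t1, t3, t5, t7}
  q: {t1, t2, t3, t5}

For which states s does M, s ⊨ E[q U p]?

E[q U p]: least fixpoint, start Z0 = Sat(p) = {t1, t3, t5, t7}, add states in Sat(q) with some successor in Z. Already a fixed point.
Sat(E[q U p]) = {t1, t3, t5, t7}

{t1, t3, t5, t7}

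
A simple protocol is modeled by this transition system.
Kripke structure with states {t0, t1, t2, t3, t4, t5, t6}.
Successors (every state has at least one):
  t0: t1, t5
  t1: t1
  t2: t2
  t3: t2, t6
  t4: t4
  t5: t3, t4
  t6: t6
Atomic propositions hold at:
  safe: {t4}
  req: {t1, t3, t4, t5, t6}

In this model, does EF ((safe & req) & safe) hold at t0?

Yes

Sat(safe & req) = {t4}
Sat((safe & req) & safe) = {t4}
EF ((safe & req) & safe): least fixpoint, start Z0 = {t4}, add states with some successor in Z. Z1 = {t4, t5}; Z2 = {t0, t4, t5}; fixed.
Sat(EF ((safe & req) & safe)) = {t0, t4, t5}
t0 ∈ Sat(EF ((safe & req) & safe)) = {t0, t4, t5}, so the formula holds at t0.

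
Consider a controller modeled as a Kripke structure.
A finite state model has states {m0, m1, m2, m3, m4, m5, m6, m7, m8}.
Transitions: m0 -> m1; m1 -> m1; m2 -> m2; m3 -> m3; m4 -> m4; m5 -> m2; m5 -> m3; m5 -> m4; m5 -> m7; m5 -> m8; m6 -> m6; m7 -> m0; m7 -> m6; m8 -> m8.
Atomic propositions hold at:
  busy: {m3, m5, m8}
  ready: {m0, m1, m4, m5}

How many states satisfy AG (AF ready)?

AF ready: least fixpoint, start Z0 = {m0, m1, m4, m5}, add states with every successor in Z. Already a fixed point.
Sat(AF ready) = {m0, m1, m4, m5}
AG (AF ready): greatest fixpoint, start Z0 = {m0, m1, m4, m5}, keep only states in Sat with every successor in Z. Z1 = {m0, m1, m4}; fixed.
Sat(AG (AF ready)) = {m0, m1, m4}
|Sat(AG (AF ready))| = |{m0, m1, m4}| = 3.

3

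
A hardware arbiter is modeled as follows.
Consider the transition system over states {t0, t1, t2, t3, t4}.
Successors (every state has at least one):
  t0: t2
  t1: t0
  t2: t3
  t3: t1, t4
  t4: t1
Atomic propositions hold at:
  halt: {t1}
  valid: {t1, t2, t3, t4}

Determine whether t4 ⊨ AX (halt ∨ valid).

Yes

Sat(halt ∨ valid) = {t1, t2, t3, t4}
Sat(AX (halt ∨ valid)) = {s : every successor in {t1, t2, t3, t4}} = {t0, t2, t3, t4}
t4 ∈ Sat(AX (halt ∨ valid)) = {t0, t2, t3, t4}, so the formula holds at t4.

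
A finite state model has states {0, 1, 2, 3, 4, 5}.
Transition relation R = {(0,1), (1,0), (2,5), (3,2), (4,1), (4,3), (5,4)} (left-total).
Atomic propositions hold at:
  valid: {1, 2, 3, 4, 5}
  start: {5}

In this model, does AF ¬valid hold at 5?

No

Sat(¬valid) = {0}
AF ¬valid: least fixpoint, start Z0 = {0}, add states with every successor in Z. Z1 = {0, 1}; fixed.
Sat(AF ¬valid) = {0, 1}
5 ∉ Sat(AF ¬valid) = {0, 1}, so the formula does not hold at 5.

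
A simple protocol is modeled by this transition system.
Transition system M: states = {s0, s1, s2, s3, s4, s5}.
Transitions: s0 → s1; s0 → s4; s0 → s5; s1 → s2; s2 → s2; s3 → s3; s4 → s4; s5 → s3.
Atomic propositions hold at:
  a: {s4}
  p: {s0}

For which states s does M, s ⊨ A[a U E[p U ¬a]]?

Sat(¬a) = {s0, s1, s2, s3, s5}
E[p U ¬a]: least fixpoint, start Z0 = Sat(¬a) = {s0, s1, s2, s3, s5}, add states in Sat(p) with some successor in Z. Already a fixed point.
Sat(E[p U ¬a]) = {s0, s1, s2, s3, s5}
A[a U E[p U ¬a]]: least fixpoint, start Z0 = Sat(E[p U ¬a]) = {s0, s1, s2, s3, s5}, add states in Sat(a) with every successor in Z. Already a fixed point.
Sat(A[a U E[p U ¬a]]) = {s0, s1, s2, s3, s5}

{s0, s1, s2, s3, s5}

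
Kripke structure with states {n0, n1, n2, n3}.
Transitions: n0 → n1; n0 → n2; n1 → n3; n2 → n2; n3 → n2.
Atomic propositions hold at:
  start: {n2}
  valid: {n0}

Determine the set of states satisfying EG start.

EG start: greatest fixpoint, start Z0 = {n2}, keep only states in Sat with some successor in Z. Already a fixed point.
Sat(EG start) = {n2}

{n2}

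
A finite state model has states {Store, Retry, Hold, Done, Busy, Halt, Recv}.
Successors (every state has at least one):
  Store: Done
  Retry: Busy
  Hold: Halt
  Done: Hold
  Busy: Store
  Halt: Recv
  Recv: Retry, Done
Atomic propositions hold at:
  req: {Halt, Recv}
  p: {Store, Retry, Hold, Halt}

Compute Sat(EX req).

Sat(EX req) = {s : some successor in {Halt, Recv}} = {Hold, Halt}

{Hold, Halt}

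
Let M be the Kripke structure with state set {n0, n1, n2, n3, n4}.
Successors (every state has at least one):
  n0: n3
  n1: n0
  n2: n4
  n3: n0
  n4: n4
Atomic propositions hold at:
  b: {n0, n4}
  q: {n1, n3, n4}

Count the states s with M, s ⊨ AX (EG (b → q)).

Sat(b → q) = {n1, n2, n3, n4}
EG (b → q): greatest fixpoint, start Z0 = {n1, n2, n3, n4}, keep only states in Sat with some successor in Z. Z1 = {n2, n4}; fixed.
Sat(EG (b → q)) = {n2, n4}
Sat(AX (EG (b → q))) = {s : every successor in {n2, n4}} = {n2, n4}
|Sat(AX (EG (b → q)))| = |{n2, n4}| = 2.

2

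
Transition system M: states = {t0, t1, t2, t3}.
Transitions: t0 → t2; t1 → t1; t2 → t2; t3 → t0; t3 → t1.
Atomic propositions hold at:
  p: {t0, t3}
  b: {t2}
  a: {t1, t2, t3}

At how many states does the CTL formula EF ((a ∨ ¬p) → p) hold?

Sat(¬p) = {t1, t2}
Sat(a ∨ ¬p) = {t1, t2, t3}
Sat((a ∨ ¬p) → p) = {t0, t3}
EF ((a ∨ ¬p) → p): least fixpoint, start Z0 = {t0, t3}, add states with some successor in Z. Already a fixed point.
Sat(EF ((a ∨ ¬p) → p)) = {t0, t3}
|Sat(EF ((a ∨ ¬p) → p))| = |{t0, t3}| = 2.

2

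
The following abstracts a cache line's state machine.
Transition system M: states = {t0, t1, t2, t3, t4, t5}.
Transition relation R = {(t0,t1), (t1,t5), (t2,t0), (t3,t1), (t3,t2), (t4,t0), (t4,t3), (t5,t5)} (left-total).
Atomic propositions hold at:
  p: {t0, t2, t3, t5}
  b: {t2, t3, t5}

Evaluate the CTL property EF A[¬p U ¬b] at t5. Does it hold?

No

Sat(¬p) = {t1, t4}
Sat(¬b) = {t0, t1, t4}
A[¬p U ¬b]: least fixpoint, start Z0 = Sat(¬b) = {t0, t1, t4}, add states in Sat(¬p) with every successor in Z. Already a fixed point.
Sat(A[¬p U ¬b]) = {t0, t1, t4}
EF A[¬p U ¬b]: least fixpoint, start Z0 = {t0, t1, t4}, add states with some successor in Z. Z1 = {t0, t1, t2, t3, t4}; fixed.
Sat(EF A[¬p U ¬b]) = {t0, t1, t2, t3, t4}
t5 ∉ Sat(EF A[¬p U ¬b]) = {t0, t1, t2, t3, t4}, so the formula does not hold at t5.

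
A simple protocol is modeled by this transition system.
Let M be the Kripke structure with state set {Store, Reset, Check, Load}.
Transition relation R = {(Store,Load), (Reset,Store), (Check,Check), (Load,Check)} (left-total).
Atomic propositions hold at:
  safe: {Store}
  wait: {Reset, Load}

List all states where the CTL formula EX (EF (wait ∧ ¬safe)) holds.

Sat(¬safe) = {Reset, Check, Load}
Sat(wait ∧ ¬safe) = {Reset, Load}
EF (wait ∧ ¬safe): least fixpoint, start Z0 = {Reset, Load}, add states with some successor in Z. Z1 = {Store, Reset, Load}; fixed.
Sat(EF (wait ∧ ¬safe)) = {Store, Reset, Load}
Sat(EX (EF (wait ∧ ¬safe))) = {s : some successor in {Store, Reset, Load}} = {Store, Reset}

{Store, Reset}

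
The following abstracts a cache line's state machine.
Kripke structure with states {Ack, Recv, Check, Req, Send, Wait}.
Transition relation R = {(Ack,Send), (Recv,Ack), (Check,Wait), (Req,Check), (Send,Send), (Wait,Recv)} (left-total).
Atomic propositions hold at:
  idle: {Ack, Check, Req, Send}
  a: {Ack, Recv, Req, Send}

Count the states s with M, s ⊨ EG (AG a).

AG a: greatest fixpoint, start Z0 = {Ack, Recv, Req, Send}, keep only states in Sat with every successor in Z. Z1 = {Ack, Recv, Send}; fixed.
Sat(AG a) = {Ack, Recv, Send}
EG (AG a): greatest fixpoint, start Z0 = {Ack, Recv, Send}, keep only states in Sat with some successor in Z. Already a fixed point.
Sat(EG (AG a)) = {Ack, Recv, Send}
|Sat(EG (AG a))| = |{Ack, Recv, Send}| = 3.

3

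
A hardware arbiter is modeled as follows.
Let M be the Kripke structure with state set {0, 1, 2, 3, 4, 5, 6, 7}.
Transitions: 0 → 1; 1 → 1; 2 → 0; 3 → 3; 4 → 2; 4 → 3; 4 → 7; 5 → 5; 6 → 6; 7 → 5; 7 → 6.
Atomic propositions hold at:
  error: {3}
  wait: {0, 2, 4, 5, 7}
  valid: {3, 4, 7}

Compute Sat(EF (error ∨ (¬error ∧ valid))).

{3, 4, 7}

Sat(¬error) = {0, 1, 2, 4, 5, 6, 7}
Sat(¬error ∧ valid) = {4, 7}
Sat(error ∨ (¬error ∧ valid)) = {3, 4, 7}
EF (error ∨ (¬error ∧ valid)): least fixpoint, start Z0 = {3, 4, 7}, add states with some successor in Z. Already a fixed point.
Sat(EF (error ∨ (¬error ∧ valid))) = {3, 4, 7}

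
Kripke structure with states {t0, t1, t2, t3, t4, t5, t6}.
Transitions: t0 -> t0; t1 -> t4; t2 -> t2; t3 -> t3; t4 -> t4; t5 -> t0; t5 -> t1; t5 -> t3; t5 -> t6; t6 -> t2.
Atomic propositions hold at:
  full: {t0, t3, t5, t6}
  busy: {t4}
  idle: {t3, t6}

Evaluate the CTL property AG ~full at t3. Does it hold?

No

Sat(~full) = {t1, t2, t4}
AG ~full: greatest fixpoint, start Z0 = {t1, t2, t4}, keep only states in Sat with every successor in Z. Already a fixed point.
Sat(AG ~full) = {t1, t2, t4}
t3 ∉ Sat(AG ~full) = {t1, t2, t4}, so the formula does not hold at t3.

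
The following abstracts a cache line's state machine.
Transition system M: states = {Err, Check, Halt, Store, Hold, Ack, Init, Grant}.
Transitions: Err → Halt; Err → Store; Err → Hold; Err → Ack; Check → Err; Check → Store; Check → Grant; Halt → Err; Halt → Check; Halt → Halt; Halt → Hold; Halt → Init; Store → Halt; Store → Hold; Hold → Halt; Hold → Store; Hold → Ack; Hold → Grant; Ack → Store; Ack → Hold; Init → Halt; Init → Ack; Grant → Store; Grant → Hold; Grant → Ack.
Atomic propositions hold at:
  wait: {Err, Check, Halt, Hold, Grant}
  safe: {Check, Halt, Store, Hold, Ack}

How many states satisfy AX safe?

Sat(AX safe) = {s : every successor in {Check, Halt, Store, Hold, Ack}} = {Err, Store, Ack, Init, Grant}
|Sat(AX safe)| = |{Err, Store, Ack, Init, Grant}| = 5.

5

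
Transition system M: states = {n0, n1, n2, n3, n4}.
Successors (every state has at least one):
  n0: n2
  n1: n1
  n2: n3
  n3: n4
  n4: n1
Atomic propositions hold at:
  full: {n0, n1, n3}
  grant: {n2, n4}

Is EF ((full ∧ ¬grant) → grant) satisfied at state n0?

Sat(¬grant) = {n0, n1, n3}
Sat(full ∧ ¬grant) = {n0, n1, n3}
Sat((full ∧ ¬grant) → grant) = {n2, n4}
EF ((full ∧ ¬grant) → grant): least fixpoint, start Z0 = {n2, n4}, add states with some successor in Z. Z1 = {n0, n2, n3, n4}; fixed.
Sat(EF ((full ∧ ¬grant) → grant)) = {n0, n2, n3, n4}
n0 ∈ Sat(EF ((full ∧ ¬grant) → grant)) = {n0, n2, n3, n4}, so the formula holds at n0.

Yes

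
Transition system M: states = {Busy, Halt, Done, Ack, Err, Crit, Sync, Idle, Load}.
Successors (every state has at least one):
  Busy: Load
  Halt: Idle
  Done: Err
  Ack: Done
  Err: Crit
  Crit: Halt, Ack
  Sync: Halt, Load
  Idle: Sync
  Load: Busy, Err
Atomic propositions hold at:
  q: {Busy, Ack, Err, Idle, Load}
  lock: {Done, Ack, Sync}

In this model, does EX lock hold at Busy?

Sat(EX lock) = {s : some successor in {Done, Ack, Sync}} = {Ack, Crit, Idle}
Busy ∉ Sat(EX lock) = {Ack, Crit, Idle}, so the formula does not hold at Busy.

No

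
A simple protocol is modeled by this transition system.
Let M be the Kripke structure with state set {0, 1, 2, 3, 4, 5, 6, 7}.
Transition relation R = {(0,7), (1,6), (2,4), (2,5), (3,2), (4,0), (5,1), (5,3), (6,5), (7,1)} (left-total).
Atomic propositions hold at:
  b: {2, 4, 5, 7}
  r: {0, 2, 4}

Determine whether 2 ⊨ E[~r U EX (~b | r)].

Yes

Sat(~r) = {1, 3, 5, 6, 7}
Sat(~b) = {0, 1, 3, 6}
Sat(~b | r) = {0, 1, 2, 3, 4, 6}
Sat(EX (~b | r)) = {s : some successor in {0, 1, 2, 3, 4, 6}} = {1, 2, 3, 4, 5, 7}
E[~r U EX (~b | r)]: least fixpoint, start Z0 = Sat(EX (~b | r)) = {1, 2, 3, 4, 5, 7}, add states in Sat(~r) with some successor in Z. Z1 = {1, 2, 3, 4, 5, 6, 7}; fixed.
Sat(E[~r U EX (~b | r)]) = {1, 2, 3, 4, 5, 6, 7}
2 ∈ Sat(E[~r U EX (~b | r)]) = {1, 2, 3, 4, 5, 6, 7}, so the formula holds at 2.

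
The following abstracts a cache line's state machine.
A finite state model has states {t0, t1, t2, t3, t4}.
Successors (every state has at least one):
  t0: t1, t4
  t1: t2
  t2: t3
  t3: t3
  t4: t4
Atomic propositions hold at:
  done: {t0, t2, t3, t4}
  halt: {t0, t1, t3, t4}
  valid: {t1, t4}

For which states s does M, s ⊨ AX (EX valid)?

{t4}

Sat(EX valid) = {s : some successor in {t1, t4}} = {t0, t4}
Sat(AX (EX valid)) = {s : every successor in {t0, t4}} = {t4}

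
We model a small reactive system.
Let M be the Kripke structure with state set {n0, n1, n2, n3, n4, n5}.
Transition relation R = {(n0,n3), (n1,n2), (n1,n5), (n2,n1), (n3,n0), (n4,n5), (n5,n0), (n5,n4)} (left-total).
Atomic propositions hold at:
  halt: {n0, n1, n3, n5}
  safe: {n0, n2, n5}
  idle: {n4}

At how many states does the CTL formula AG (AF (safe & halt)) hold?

Sat(safe & halt) = {n0, n5}
AF (safe & halt): least fixpoint, start Z0 = {n0, n5}, add states with every successor in Z. Z1 = {n0, n3, n4, n5}; fixed.
Sat(AF (safe & halt)) = {n0, n3, n4, n5}
AG (AF (safe & halt)): greatest fixpoint, start Z0 = {n0, n3, n4, n5}, keep only states in Sat with every successor in Z. Already a fixed point.
Sat(AG (AF (safe & halt))) = {n0, n3, n4, n5}
|Sat(AG (AF (safe & halt)))| = |{n0, n3, n4, n5}| = 4.

4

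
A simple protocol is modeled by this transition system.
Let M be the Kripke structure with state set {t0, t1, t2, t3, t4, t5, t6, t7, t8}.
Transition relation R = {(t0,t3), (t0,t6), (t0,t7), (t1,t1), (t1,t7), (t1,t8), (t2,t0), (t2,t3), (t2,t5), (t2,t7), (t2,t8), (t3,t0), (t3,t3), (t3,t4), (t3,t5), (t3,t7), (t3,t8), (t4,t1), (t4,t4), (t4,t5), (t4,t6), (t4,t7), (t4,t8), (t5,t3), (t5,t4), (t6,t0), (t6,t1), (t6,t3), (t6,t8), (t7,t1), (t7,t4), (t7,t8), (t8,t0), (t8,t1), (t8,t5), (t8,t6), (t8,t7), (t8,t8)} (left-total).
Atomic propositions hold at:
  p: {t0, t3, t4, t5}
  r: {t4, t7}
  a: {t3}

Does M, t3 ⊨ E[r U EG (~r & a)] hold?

Sat(~r) = {t0, t1, t2, t3, t5, t6, t8}
Sat(~r & a) = {t3}
EG (~r & a): greatest fixpoint, start Z0 = {t3}, keep only states in Sat with some successor in Z. Already a fixed point.
Sat(EG (~r & a)) = {t3}
E[r U EG (~r & a)]: least fixpoint, start Z0 = Sat(EG (~r & a)) = {t3}, add states in Sat(r) with some successor in Z. Already a fixed point.
Sat(E[r U EG (~r & a)]) = {t3}
t3 ∈ Sat(E[r U EG (~r & a)]) = {t3}, so the formula holds at t3.

Yes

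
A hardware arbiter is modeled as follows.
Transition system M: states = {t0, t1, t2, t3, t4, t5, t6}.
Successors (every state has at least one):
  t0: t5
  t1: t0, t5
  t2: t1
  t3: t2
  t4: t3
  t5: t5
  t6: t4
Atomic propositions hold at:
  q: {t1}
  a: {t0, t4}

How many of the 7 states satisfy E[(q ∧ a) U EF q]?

Sat(q ∧ a) = ∅
EF q: least fixpoint, start Z0 = {t1}, add states with some successor in Z. Z1 = {t1, t2}; Z2 = {t1, t2, t3}; Z3 = {t1, t2, t3, t4}; Z4 = {t1, t2, t3, t4, t6}; fixed.
Sat(EF q) = {t1, t2, t3, t4, t6}
E[(q ∧ a) U EF q]: least fixpoint, start Z0 = Sat(EF q) = {t1, t2, t3, t4, t6}, add states in Sat(q ∧ a) with some successor in Z. Already a fixed point.
Sat(E[(q ∧ a) U EF q]) = {t1, t2, t3, t4, t6}
|Sat(E[(q ∧ a) U EF q])| = |{t1, t2, t3, t4, t6}| = 5.

5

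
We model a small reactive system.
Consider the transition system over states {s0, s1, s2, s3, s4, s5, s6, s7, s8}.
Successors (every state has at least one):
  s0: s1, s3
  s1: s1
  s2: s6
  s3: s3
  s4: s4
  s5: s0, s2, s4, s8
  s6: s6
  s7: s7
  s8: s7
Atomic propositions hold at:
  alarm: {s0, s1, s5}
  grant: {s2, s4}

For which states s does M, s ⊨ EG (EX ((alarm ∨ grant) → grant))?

{s0, s2, s3, s4, s5, s6, s7, s8}

Sat(alarm ∨ grant) = {s0, s1, s2, s4, s5}
Sat((alarm ∨ grant) → grant) = {s2, s3, s4, s6, s7, s8}
Sat(EX ((alarm ∨ grant) → grant)) = {s : some successor in {s2, s3, s4, s6, s7, s8}} = {s0, s2, s3, s4, s5, s6, s7, s8}
EG (EX ((alarm ∨ grant) → grant)): greatest fixpoint, start Z0 = {s0, s2, s3, s4, s5, s6, s7, s8}, keep only states in Sat with some successor in Z. Already a fixed point.
Sat(EG (EX ((alarm ∨ grant) → grant))) = {s0, s2, s3, s4, s5, s6, s7, s8}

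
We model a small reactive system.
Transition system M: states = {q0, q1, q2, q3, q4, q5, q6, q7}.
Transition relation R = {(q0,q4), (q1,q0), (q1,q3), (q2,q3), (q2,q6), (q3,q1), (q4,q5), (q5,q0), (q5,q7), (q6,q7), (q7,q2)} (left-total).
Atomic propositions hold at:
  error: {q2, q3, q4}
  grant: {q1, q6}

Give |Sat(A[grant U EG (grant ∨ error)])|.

3

Sat(grant ∨ error) = {q1, q2, q3, q4, q6}
EG (grant ∨ error): greatest fixpoint, start Z0 = {q1, q2, q3, q4, q6}, keep only states in Sat with some successor in Z. Z1 = {q1, q2, q3}; fixed.
Sat(EG (grant ∨ error)) = {q1, q2, q3}
A[grant U EG (grant ∨ error)]: least fixpoint, start Z0 = Sat(EG (grant ∨ error)) = {q1, q2, q3}, add states in Sat(grant) with every successor in Z. Already a fixed point.
Sat(A[grant U EG (grant ∨ error)]) = {q1, q2, q3}
|Sat(A[grant U EG (grant ∨ error)])| = |{q1, q2, q3}| = 3.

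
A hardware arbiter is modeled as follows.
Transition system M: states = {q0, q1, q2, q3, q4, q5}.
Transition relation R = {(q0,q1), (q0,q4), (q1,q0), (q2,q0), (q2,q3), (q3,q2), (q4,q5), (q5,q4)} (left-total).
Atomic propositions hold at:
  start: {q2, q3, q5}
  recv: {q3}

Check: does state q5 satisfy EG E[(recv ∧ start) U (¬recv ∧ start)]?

Sat(recv ∧ start) = {q3}
Sat(¬recv) = {q0, q1, q2, q4, q5}
Sat(¬recv ∧ start) = {q2, q5}
E[(recv ∧ start) U (¬recv ∧ start)]: least fixpoint, start Z0 = Sat((¬recv ∧ start)) = {q2, q5}, add states in Sat(recv ∧ start) with some successor in Z. Z1 = {q2, q3, q5}; fixed.
Sat(E[(recv ∧ start) U (¬recv ∧ start)]) = {q2, q3, q5}
EG E[(recv ∧ start) U (¬recv ∧ start)]: greatest fixpoint, start Z0 = {q2, q3, q5}, keep only states in Sat with some successor in Z. Z1 = {q2, q3}; fixed.
Sat(EG E[(recv ∧ start) U (¬recv ∧ start)]) = {q2, q3}
q5 ∉ Sat(EG E[(recv ∧ start) U (¬recv ∧ start)]) = {q2, q3}, so the formula does not hold at q5.

No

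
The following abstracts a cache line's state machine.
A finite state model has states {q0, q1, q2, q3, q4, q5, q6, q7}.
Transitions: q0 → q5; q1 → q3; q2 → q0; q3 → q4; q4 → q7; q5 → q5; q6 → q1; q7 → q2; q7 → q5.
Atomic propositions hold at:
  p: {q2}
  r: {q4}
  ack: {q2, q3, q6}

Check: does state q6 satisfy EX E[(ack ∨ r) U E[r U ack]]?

Sat(ack ∨ r) = {q2, q3, q4, q6}
E[r U ack]: least fixpoint, start Z0 = Sat(ack) = {q2, q3, q6}, add states in Sat(r) with some successor in Z. Already a fixed point.
Sat(E[r U ack]) = {q2, q3, q6}
E[(ack ∨ r) U E[r U ack]]: least fixpoint, start Z0 = Sat(E[r U ack]) = {q2, q3, q6}, add states in Sat(ack ∨ r) with some successor in Z. Already a fixed point.
Sat(E[(ack ∨ r) U E[r U ack]]) = {q2, q3, q6}
Sat(EX E[(ack ∨ r) U E[r U ack]]) = {s : some successor in {q2, q3, q6}} = {q1, q7}
q6 ∉ Sat(EX E[(ack ∨ r) U E[r U ack]]) = {q1, q7}, so the formula does not hold at q6.

No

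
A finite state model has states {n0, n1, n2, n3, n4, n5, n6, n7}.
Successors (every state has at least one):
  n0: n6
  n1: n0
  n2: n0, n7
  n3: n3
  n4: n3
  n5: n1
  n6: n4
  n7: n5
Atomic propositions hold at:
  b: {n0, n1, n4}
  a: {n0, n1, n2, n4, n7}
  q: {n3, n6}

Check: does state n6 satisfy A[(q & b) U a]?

Sat(q & b) = ∅
A[(q & b) U a]: least fixpoint, start Z0 = Sat(a) = {n0, n1, n2, n4, n7}, add states in Sat(q & b) with every successor in Z. Already a fixed point.
Sat(A[(q & b) U a]) = {n0, n1, n2, n4, n7}
n6 ∉ Sat(A[(q & b) U a]) = {n0, n1, n2, n4, n7}, so the formula does not hold at n6.

No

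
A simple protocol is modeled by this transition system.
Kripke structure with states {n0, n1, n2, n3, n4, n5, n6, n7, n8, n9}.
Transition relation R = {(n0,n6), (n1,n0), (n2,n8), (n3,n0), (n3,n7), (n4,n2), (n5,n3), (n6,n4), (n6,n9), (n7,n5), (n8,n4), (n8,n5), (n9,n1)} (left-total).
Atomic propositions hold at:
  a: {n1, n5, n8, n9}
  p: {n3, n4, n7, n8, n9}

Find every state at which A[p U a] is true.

A[p U a]: least fixpoint, start Z0 = Sat(a) = {n1, n5, n8, n9}, add states in Sat(p) with every successor in Z. Z1 = {n1, n5, n7, n8, n9}; fixed.
Sat(A[p U a]) = {n1, n5, n7, n8, n9}

{n1, n5, n7, n8, n9}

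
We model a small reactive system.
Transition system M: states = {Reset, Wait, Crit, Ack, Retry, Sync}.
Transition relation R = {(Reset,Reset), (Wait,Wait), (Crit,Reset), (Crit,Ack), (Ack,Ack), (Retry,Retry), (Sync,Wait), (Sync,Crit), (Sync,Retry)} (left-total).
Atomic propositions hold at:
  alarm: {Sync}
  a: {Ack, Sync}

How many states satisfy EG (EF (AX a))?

3

Sat(AX a) = {s : every successor in {Ack, Sync}} = {Ack}
EF (AX a): least fixpoint, start Z0 = {Ack}, add states with some successor in Z. Z1 = {Crit, Ack}; Z2 = {Crit, Ack, Sync}; fixed.
Sat(EF (AX a)) = {Crit, Ack, Sync}
EG (EF (AX a)): greatest fixpoint, start Z0 = {Crit, Ack, Sync}, keep only states in Sat with some successor in Z. Already a fixed point.
Sat(EG (EF (AX a))) = {Crit, Ack, Sync}
|Sat(EG (EF (AX a)))| = |{Crit, Ack, Sync}| = 3.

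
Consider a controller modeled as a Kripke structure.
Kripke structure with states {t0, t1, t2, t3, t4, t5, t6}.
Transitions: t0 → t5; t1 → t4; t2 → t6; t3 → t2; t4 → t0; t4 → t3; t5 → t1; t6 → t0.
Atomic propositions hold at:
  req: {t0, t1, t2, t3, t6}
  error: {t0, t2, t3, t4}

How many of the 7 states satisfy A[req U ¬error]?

6

Sat(¬error) = {t1, t5, t6}
A[req U ¬error]: least fixpoint, start Z0 = Sat(¬error) = {t1, t5, t6}, add states in Sat(req) with every successor in Z. Z1 = {t0, t1, t2, t5, t6}; Z2 = {t0, t1, t2, t3, t5, t6}; fixed.
Sat(A[req U ¬error]) = {t0, t1, t2, t3, t5, t6}
|Sat(A[req U ¬error])| = |{t0, t1, t2, t3, t5, t6}| = 6.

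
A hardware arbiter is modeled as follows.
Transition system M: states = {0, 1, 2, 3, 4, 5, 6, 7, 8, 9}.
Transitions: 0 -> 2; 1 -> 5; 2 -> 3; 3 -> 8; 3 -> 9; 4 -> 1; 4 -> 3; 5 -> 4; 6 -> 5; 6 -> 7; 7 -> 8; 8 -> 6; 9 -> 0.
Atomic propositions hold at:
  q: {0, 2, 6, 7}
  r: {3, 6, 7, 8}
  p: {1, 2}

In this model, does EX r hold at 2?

Yes

Sat(EX r) = {s : some successor in {3, 6, 7, 8}} = {2, 3, 4, 6, 7, 8}
2 ∈ Sat(EX r) = {2, 3, 4, 6, 7, 8}, so the formula holds at 2.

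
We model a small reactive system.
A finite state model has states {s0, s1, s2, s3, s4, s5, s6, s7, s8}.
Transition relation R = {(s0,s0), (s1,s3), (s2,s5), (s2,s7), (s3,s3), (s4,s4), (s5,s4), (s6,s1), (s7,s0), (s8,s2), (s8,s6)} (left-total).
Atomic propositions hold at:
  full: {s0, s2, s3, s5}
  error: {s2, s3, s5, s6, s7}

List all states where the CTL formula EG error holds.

{s3}

EG error: greatest fixpoint, start Z0 = {s2, s3, s5, s6, s7}, keep only states in Sat with some successor in Z. Z1 = {s2, s3}; Z2 = {s3}; fixed.
Sat(EG error) = {s3}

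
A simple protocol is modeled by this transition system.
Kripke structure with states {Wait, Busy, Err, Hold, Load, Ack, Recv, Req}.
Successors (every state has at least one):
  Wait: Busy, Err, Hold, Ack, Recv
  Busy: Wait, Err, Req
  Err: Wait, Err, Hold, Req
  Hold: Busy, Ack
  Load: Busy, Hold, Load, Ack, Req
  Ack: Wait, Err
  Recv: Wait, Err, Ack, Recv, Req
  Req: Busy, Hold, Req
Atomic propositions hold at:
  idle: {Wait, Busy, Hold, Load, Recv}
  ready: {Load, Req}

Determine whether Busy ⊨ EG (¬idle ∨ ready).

No

Sat(¬idle) = {Err, Ack, Req}
Sat(¬idle ∨ ready) = {Err, Load, Ack, Req}
EG (¬idle ∨ ready): greatest fixpoint, start Z0 = {Err, Load, Ack, Req}, keep only states in Sat with some successor in Z. Already a fixed point.
Sat(EG (¬idle ∨ ready)) = {Err, Load, Ack, Req}
Busy ∉ Sat(EG (¬idle ∨ ready)) = {Err, Load, Ack, Req}, so the formula does not hold at Busy.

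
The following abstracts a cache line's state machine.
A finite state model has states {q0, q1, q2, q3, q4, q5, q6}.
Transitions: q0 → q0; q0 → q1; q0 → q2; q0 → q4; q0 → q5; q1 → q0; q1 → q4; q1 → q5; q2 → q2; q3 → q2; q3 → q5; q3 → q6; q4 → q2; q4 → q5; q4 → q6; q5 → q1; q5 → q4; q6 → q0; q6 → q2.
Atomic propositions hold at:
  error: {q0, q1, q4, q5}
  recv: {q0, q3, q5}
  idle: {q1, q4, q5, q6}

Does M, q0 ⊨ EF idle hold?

EF idle: least fixpoint, start Z0 = {q1, q4, q5, q6}, add states with some successor in Z. Z1 = {q0, q1, q3, q4, q5, q6}; fixed.
Sat(EF idle) = {q0, q1, q3, q4, q5, q6}
q0 ∈ Sat(EF idle) = {q0, q1, q3, q4, q5, q6}, so the formula holds at q0.

Yes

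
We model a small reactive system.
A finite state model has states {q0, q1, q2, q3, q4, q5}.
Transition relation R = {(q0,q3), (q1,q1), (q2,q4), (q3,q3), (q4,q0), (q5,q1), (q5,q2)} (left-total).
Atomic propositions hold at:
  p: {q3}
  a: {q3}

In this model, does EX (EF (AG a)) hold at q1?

AG a: greatest fixpoint, start Z0 = {q3}, keep only states in Sat with every successor in Z. Already a fixed point.
Sat(AG a) = {q3}
EF (AG a): least fixpoint, start Z0 = {q3}, add states with some successor in Z. Z1 = {q0, q3}; Z2 = {q0, q3, q4}; Z3 = {q0, q2, q3, q4}; Z4 = {q0, q2, q3, q4, q5}; fixed.
Sat(EF (AG a)) = {q0, q2, q3, q4, q5}
Sat(EX (EF (AG a))) = {s : some successor in {q0, q2, q3, q4, q5}} = {q0, q2, q3, q4, q5}
q1 ∉ Sat(EX (EF (AG a))) = {q0, q2, q3, q4, q5}, so the formula does not hold at q1.

No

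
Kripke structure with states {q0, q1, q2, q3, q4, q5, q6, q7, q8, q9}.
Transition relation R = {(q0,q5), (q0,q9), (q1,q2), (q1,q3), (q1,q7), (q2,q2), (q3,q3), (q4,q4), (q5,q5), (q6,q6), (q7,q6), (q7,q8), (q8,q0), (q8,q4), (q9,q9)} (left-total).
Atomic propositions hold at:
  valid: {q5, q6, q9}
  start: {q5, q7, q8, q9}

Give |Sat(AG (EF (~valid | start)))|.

7

Sat(~valid) = {q0, q1, q2, q3, q4, q7, q8}
Sat(~valid | start) = {q0, q1, q2, q3, q4, q5, q7, q8, q9}
EF (~valid | start): least fixpoint, start Z0 = {q0, q1, q2, q3, q4, q5, q7, q8, q9}, add states with some successor in Z. Already a fixed point.
Sat(EF (~valid | start)) = {q0, q1, q2, q3, q4, q5, q7, q8, q9}
AG (EF (~valid | start)): greatest fixpoint, start Z0 = {q0, q1, q2, q3, q4, q5, q7, q8, q9}, keep only states in Sat with every successor in Z. Z1 = {q0, q1, q2, q3, q4, q5, q8, q9}; Z2 = {q0, q2, q3, q4, q5, q8, q9}; fixed.
Sat(AG (EF (~valid | start))) = {q0, q2, q3, q4, q5, q8, q9}
|Sat(AG (EF (~valid | start)))| = |{q0, q2, q3, q4, q5, q8, q9}| = 7.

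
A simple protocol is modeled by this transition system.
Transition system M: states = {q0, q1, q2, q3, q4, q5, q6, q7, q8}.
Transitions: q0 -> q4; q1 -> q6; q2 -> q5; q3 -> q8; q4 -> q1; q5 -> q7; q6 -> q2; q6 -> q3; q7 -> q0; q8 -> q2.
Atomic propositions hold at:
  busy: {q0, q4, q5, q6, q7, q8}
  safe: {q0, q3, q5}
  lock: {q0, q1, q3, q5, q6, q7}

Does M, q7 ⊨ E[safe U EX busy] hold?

Sat(EX busy) = {s : some successor in {q0, q4, q5, q6, q7, q8}} = {q0, q1, q2, q3, q5, q7}
E[safe U EX busy]: least fixpoint, start Z0 = Sat(EX busy) = {q0, q1, q2, q3, q5, q7}, add states in Sat(safe) with some successor in Z. Already a fixed point.
Sat(E[safe U EX busy]) = {q0, q1, q2, q3, q5, q7}
q7 ∈ Sat(E[safe U EX busy]) = {q0, q1, q2, q3, q5, q7}, so the formula holds at q7.

Yes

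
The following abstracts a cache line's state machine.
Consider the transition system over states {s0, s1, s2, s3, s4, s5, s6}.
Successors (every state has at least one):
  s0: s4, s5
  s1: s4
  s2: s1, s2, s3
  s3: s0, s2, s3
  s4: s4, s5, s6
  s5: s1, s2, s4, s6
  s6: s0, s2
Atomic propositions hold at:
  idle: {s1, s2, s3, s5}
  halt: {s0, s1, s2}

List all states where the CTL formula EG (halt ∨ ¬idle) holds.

{s0, s1, s2, s4, s6}

Sat(¬idle) = {s0, s4, s6}
Sat(halt ∨ ¬idle) = {s0, s1, s2, s4, s6}
EG (halt ∨ ¬idle): greatest fixpoint, start Z0 = {s0, s1, s2, s4, s6}, keep only states in Sat with some successor in Z. Already a fixed point.
Sat(EG (halt ∨ ¬idle)) = {s0, s1, s2, s4, s6}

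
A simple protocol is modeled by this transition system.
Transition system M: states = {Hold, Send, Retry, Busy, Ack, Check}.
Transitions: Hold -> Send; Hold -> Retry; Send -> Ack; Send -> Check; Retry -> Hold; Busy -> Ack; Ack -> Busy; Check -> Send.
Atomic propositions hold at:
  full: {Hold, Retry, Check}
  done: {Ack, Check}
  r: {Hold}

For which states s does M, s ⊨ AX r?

Sat(AX r) = {s : every successor in {Hold}} = {Retry}

{Retry}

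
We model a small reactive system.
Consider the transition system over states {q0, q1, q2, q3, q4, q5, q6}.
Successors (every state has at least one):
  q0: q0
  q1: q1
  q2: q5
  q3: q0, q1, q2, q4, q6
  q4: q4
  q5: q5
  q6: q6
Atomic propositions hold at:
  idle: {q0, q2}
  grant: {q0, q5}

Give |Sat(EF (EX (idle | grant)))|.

4

Sat(idle | grant) = {q0, q2, q5}
Sat(EX (idle | grant)) = {s : some successor in {q0, q2, q5}} = {q0, q2, q3, q5}
EF (EX (idle | grant)): least fixpoint, start Z0 = {q0, q2, q3, q5}, add states with some successor in Z. Already a fixed point.
Sat(EF (EX (idle | grant))) = {q0, q2, q3, q5}
|Sat(EF (EX (idle | grant)))| = |{q0, q2, q3, q5}| = 4.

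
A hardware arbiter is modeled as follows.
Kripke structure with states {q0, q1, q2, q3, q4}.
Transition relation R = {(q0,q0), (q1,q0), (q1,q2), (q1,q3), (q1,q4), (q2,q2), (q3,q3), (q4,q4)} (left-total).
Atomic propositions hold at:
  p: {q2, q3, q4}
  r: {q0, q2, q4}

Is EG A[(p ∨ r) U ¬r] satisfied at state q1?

Yes

Sat(p ∨ r) = {q0, q2, q3, q4}
Sat(¬r) = {q1, q3}
A[(p ∨ r) U ¬r]: least fixpoint, start Z0 = Sat(¬r) = {q1, q3}, add states in Sat(p ∨ r) with every successor in Z. Already a fixed point.
Sat(A[(p ∨ r) U ¬r]) = {q1, q3}
EG A[(p ∨ r) U ¬r]: greatest fixpoint, start Z0 = {q1, q3}, keep only states in Sat with some successor in Z. Already a fixed point.
Sat(EG A[(p ∨ r) U ¬r]) = {q1, q3}
q1 ∈ Sat(EG A[(p ∨ r) U ¬r]) = {q1, q3}, so the formula holds at q1.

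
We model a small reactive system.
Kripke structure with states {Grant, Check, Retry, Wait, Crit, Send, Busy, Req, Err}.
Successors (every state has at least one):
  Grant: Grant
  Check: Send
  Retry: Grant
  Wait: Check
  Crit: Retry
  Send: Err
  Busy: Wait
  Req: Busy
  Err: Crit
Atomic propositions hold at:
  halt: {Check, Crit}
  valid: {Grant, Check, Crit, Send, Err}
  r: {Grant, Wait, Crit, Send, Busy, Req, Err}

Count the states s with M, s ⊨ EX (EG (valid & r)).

Sat(valid & r) = {Grant, Crit, Send, Err}
EG (valid & r): greatest fixpoint, start Z0 = {Grant, Crit, Send, Err}, keep only states in Sat with some successor in Z. Z1 = {Grant, Send, Err}; Z2 = {Grant, Send}; Z3 = {Grant}; fixed.
Sat(EG (valid & r)) = {Grant}
Sat(EX (EG (valid & r))) = {s : some successor in {Grant}} = {Grant, Retry}
|Sat(EX (EG (valid & r)))| = |{Grant, Retry}| = 2.

2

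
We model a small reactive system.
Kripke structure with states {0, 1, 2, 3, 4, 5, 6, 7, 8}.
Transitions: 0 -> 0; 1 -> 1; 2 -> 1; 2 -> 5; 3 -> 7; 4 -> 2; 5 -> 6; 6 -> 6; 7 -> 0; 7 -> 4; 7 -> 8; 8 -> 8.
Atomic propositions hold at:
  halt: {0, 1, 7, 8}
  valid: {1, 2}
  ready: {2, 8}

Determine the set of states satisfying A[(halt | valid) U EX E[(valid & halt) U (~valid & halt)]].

Sat(halt | valid) = {0, 1, 2, 7, 8}
Sat(valid & halt) = {1}
Sat(~valid) = {0, 3, 4, 5, 6, 7, 8}
Sat(~valid & halt) = {0, 7, 8}
E[(valid & halt) U (~valid & halt)]: least fixpoint, start Z0 = Sat((~valid & halt)) = {0, 7, 8}, add states in Sat(valid & halt) with some successor in Z. Already a fixed point.
Sat(E[(valid & halt) U (~valid & halt)]) = {0, 7, 8}
Sat(EX E[(valid & halt) U (~valid & halt)]) = {s : some successor in {0, 7, 8}} = {0, 3, 7, 8}
A[(halt | valid) U EX E[(valid & halt) U (~valid & halt)]]: least fixpoint, start Z0 = Sat(EX E[(valid & halt) U (~valid & halt)]) = {0, 3, 7, 8}, add states in Sat(halt | valid) with every successor in Z. Already a fixed point.
Sat(A[(halt | valid) U EX E[(valid & halt) U (~valid & halt)]]) = {0, 3, 7, 8}

{0, 3, 7, 8}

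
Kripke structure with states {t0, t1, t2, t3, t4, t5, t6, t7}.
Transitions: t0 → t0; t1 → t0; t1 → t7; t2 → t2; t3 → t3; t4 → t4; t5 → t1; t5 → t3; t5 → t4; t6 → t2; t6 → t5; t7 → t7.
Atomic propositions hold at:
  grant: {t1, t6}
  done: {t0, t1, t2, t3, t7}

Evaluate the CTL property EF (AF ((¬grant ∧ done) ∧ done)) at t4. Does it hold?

Sat(¬grant) = {t0, t2, t3, t4, t5, t7}
Sat(¬grant ∧ done) = {t0, t2, t3, t7}
Sat((¬grant ∧ done) ∧ done) = {t0, t2, t3, t7}
AF ((¬grant ∧ done) ∧ done): least fixpoint, start Z0 = {t0, t2, t3, t7}, add states with every successor in Z. Z1 = {t0, t1, t2, t3, t7}; fixed.
Sat(AF ((¬grant ∧ done) ∧ done)) = {t0, t1, t2, t3, t7}
EF (AF ((¬grant ∧ done) ∧ done)): least fixpoint, start Z0 = {t0, t1, t2, t3, t7}, add states with some successor in Z. Z1 = {t0, t1, t2, t3, t5, t6, t7}; fixed.
Sat(EF (AF ((¬grant ∧ done) ∧ done))) = {t0, t1, t2, t3, t5, t6, t7}
t4 ∉ Sat(EF (AF ((¬grant ∧ done) ∧ done))) = {t0, t1, t2, t3, t5, t6, t7}, so the formula does not hold at t4.

No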